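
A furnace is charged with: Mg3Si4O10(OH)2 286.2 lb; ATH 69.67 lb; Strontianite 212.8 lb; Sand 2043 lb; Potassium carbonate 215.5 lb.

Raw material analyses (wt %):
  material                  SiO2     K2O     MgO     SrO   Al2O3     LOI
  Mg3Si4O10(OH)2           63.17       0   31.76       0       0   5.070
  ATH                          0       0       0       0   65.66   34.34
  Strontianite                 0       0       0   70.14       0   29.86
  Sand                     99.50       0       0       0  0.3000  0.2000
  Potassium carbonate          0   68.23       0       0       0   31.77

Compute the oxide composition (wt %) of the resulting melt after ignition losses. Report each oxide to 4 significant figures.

Glass mass = 2653 lb (batch 2827 − LOI 174.5).
Composition: SiO2 83.45%, K2O 5.543%, MgO 3.427%, SrO 5.627%, Al2O3 1.956%

The intermediate values are printed, rounded to four significant digits, on the page — every computation maintains exact precision end to end; every reported figure receives exactly one rounding. All derived quantities (net glass mass, ignition loss, the totals, yield, five oxide percentages) are re-derived in full float precision using the weight values on 2653 lb of glass as quoted within question or answer.
Mass of each oxide from the mix:
  SiO2: 286.2·0.6317 + 2043·0.9950 = 2214 lb
  K2O: 215.5·0.6823 = 147.0 lb
  MgO: 286.2·0.3176 = 90.90 lb
  SrO: 212.8·0.7014 = 149.3 lb
  Al2O3: 69.67·0.6566 + 2043·0.003000 = 51.87 lb
LOI: 286.2·0.05070 + 69.67·0.3434 + 212.8·0.2986 + 2043·0.002000 + 215.5·0.3177 = 174.5 lb
The glass mass, total less LOI, = 2827 − 174.5 = 2653 lb (= the summed oxide contributions)
oxide / glass × 100 gives the wt %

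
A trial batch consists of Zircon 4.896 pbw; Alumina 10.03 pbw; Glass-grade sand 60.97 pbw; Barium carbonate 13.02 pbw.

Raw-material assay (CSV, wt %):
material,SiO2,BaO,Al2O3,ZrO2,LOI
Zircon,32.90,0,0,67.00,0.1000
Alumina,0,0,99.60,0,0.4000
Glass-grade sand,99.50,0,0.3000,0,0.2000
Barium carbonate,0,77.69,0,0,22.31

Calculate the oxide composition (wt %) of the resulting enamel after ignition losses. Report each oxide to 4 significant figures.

Glass mass = 85.84 pbw (batch 88.92 − LOI 3.072).
Composition: SiO2 72.55%, BaO 11.78%, Al2O3 11.85%, ZrO2 3.821%

Intermediates are printed, rounded to 4 significant figures, in the working. Every computation keeps full precision in all steps — every reported result includes exactly one rounding — derived quantities are carried using the weight values at 85.84 pbw of glass at full float precision (net glass mass, the totals, the four compositions, the yield, LOI), exactly as shown in the problem or the answer.
Oxide masses out of the charge:
  SiO2: 4.896·0.3290 + 60.97·0.9950 = 62.28 pbw
  BaO: 13.02·0.7769 = 10.12 pbw
  Al2O3: 10.03·0.9960 + 60.97·0.003000 = 10.17 pbw
  ZrO2: 4.896·0.6700 = 3.280 pbw
LOI: 4.896·0.001000 + 10.03·0.004000 + 60.97·0.002000 + 13.02·0.2231 = 3.072 pbw
The glass mass, total less LOI, = 88.92 − 3.072 = 85.84 pbw (= the summed oxide contributions)
each wt % is 100 × oxide ÷ glass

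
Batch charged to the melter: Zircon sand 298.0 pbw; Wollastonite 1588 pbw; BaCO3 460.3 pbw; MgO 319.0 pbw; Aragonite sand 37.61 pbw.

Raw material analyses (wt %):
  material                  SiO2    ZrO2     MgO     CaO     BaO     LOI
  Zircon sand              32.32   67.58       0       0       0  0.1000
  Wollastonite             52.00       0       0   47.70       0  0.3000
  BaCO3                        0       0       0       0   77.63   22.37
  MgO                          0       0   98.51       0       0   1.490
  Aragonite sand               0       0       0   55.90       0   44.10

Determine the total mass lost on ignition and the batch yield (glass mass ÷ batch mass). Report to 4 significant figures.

Values along the way appear rounded to 4 significant figures across the worked steps — the whole derivation maintains full precision at each step — exactly one rounding lands on each reported figure. Derived quantities, which include glass mass, five oxide percentages, yield, the totals, ignition loss, are computed in exact precision, as given in question or answer, starting from the weights on 2574 pbw of glass.
Material-by-material LOI:
  Zircon sand: 298.0 × 0.001000 = 0.2980 pbw
  Wollastonite: 1588 × 0.003000 = 4.764 pbw
  BaCO3: 460.3 × 0.2237 = 103.0 pbw
  MgO: 319.0 × 0.01490 = 4.753 pbw
  Aragonite sand: 37.61 × 0.4410 = 16.59 pbw
Total LOI = 129.4 pbw
Glass = batch − LOI = 2703 − 129.4 = 2574 pbw

LOI loss = 129.4 pbw; glass = 2574 pbw; yield = 95.21%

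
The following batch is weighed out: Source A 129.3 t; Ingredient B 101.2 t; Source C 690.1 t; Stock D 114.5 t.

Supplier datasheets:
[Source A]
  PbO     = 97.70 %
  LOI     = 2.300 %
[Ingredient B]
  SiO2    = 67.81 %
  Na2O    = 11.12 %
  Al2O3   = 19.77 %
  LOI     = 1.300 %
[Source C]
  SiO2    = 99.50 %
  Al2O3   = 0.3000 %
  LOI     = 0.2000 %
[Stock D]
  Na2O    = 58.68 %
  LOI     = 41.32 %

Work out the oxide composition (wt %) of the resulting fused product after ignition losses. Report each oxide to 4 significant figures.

Every computation holds full precision through the solve. Working values appear (rounded to 4 significant figures) as written; a single rounding produces every reported result; the derived quantities, including the yield, net glass mass, the four compositions, totals, LOI, are rebuilt starting from the weights per 982.1 t of glass in full precision as given in the problem or answer text.
Delivered oxide masses:
  PbO: 129.3·0.9770 = 126.3 t
  SiO2: 101.2·0.6781 + 690.1·0.9950 = 755.3 t
  Na2O: 101.2·0.1112 + 114.5·0.5868 = 78.44 t
  Al2O3: 101.2·0.1977 + 690.1·0.003000 = 22.08 t
LOI: 129.3·0.02300 + 101.2·0.01300 + 690.1·0.002000 + 114.5·0.4132 = 52.98 t
batch − LOI leaves glass = 1035 − 52.98 = 982.1 t (consistent with Σ oxide mass)
percent by weight: oxide/glass ×100

Glass mass = 982.1 t (batch 1035 − LOI 52.98).
Composition: PbO 12.86%, SiO2 76.90%, Na2O 7.987%, Al2O3 2.248%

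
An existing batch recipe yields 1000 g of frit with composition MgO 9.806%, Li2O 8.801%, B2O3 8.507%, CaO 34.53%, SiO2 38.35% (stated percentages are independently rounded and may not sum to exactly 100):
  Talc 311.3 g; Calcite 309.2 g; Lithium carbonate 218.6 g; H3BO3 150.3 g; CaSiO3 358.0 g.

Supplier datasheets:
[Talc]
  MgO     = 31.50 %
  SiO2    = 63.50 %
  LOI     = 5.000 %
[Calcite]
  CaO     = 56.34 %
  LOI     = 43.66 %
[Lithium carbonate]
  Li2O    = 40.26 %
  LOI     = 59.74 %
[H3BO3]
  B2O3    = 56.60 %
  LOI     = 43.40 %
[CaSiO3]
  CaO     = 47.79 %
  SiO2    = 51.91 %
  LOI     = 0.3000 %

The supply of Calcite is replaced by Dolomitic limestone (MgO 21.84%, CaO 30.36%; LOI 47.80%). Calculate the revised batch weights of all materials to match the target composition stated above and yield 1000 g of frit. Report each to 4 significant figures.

Working values appear rounded off to 4 significant digits across the worked steps. The working math keeps full float precision from start to finish; every reported figure undergoes a single rounding. The derived quantities are recomputed using the weight values for 1000 g of glass in exact precision (totals, LOI, net glass mass, five oxide percentages, the yield), as written in the problem or the answer.
Oxide-by-oxide targets in 1000 g frit:
  MgO: 9.806% × 1000 = 98.06 g
  Li2O: 8.801% × 1000 = 88.01 g
  B2O3: 8.507% × 1000 = 85.07 g
  CaO: 34.53% × 1000 = 345.3 g
  SiO2: 38.35% × 1000 = 383.5 g
Oxide-by-oxide audit using the reported weights, under the basis named above (sums match the target masses modulo rounding of the values):
  MgO: 140.9·0.3150 + 245.8·0.2184 = 98.07 g (target 98.06 g)
  Li2O: 218.6·0.4026 = 88.01 g (target 88.01 g)
  B2O3: 150.3·0.5660 = 85.07 g (target 85.07 g)
  CaO: 245.8·0.3036 + 566.4·0.4779 = 345.3 g (target 345.3 g)
  SiO2: 140.9·0.6350 + 566.4·0.5191 = 383.5 g (target 383.5 g)
Consistency of the glass mass: total batch − LOI = 999.9 g (targets for the oxides total 999.9 g; stated basis 1000 g — a pure rounding effect).
Summing the batch: Σ batch = 1322 g; LOI loss = Σ batch·LOI = 322.1 g; yield = glass ÷ total batch = 75.64%.

Revised batch per 1000 g frit:
  Talc: 140.9 g
  Dolomitic limestone: 245.8 g
  Lithium carbonate: 218.6 g
  H3BO3: 150.3 g
  CaSiO3: 566.4 g
Total batch = 1322 g; LOI loss = 322.1 g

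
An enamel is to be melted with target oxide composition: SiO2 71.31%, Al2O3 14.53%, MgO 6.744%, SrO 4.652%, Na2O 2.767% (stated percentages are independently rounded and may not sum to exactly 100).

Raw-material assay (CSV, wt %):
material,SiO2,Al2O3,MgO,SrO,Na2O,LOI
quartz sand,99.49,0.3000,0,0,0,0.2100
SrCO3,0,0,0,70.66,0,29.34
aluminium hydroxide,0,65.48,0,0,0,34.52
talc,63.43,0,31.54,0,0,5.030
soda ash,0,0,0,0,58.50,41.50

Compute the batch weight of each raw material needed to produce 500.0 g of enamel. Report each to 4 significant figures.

Intermediates are displayed (rounded to four significant figures) at each printed step. All arithmetic runs at exact precision from first step to last — every reported value is rounded a single time; derived quantities (glass mass, yield, five oxide percentages, totals, ignition loss) are rebuilt from the weighed amounts for 500.0 g of glass at full float precision, as they appear in question or answer.
Target masses of each oxide per 500.0 g enamel:
  SiO2: 71.31% × 500.0 = 356.6 g
  Al2O3: 14.53% × 500.0 = 72.65 g
  MgO: 6.744% × 500.0 = 33.72 g
  SrO: 4.652% × 500.0 = 23.26 g
  Na2O: 2.767% × 500.0 = 13.84 g
Sums-versus-targets review using the reported weights, under the basis named above (each sum matches its target mass exact up to rounding of places):
  SiO2: 290.2·0.9949 + 106.9·0.6343 = 356.5 g (target 356.6 g)
  Al2O3: 290.2·0.003000 + 109.6·0.6548 = 72.64 g (target 72.65 g)
  MgO: 106.9·0.3154 = 33.72 g (target 33.72 g)
  SrO: 32.92·0.7066 = 23.26 g (target 23.26 g)
  Na2O: 23.65·0.5850 = 13.84 g (target 13.84 g)
Consistency of the glass mass: net batch after ignition = 500.0 g (targets for the oxides total 500.0 g; with the basis standing at 500.0 g — a pure rounding effect).
Total batch = Σ batch = 563.3 g; ignition loss, Σ(batch × LOI) = 63.29 g; the yield ratio, glass ÷ batch: 88.76%.

Batch per 500.0 g enamel:
  quartz sand: 290.2 g
  SrCO3: 32.92 g
  aluminium hydroxide: 109.6 g
  talc: 106.9 g
  soda ash: 23.65 g
Total batch = 563.3 g; LOI loss = 63.29 g; yield = 88.76%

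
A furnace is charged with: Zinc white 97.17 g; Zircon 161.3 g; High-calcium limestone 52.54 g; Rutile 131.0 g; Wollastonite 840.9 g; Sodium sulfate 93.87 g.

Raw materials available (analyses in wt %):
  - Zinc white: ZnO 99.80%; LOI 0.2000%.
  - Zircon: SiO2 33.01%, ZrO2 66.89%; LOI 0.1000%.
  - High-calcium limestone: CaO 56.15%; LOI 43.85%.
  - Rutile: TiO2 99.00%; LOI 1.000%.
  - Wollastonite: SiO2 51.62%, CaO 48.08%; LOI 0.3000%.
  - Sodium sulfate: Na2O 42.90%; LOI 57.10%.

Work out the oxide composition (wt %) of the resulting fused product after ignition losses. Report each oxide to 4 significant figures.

In-progress results are displayed rounded off to 4 significant digits in the working; the whole derivation maintains full precision through the solve — a single rounding yields every reported value; derived quantities (the yield, the totals, ignition loss, glass mass, six oxide percentages) are computed at full precision starting from the weights for 1296 g of glass, as quoted within the problem or answer text.
Mass of each oxide from the mix:
  ZnO: 97.17·0.9980 = 96.98 g
  SiO2: 161.3·0.3301 + 840.9·0.5162 = 487.3 g
  Na2O: 93.87·0.4290 = 40.27 g
  CaO: 52.54·0.5615 + 840.9·0.4808 = 433.8 g
  ZrO2: 161.3·0.6689 = 107.9 g
  TiO2: 131.0·0.9900 = 129.7 g
LOI: 97.17·0.002000 + 161.3·0.001000 + 52.54·0.4385 + 131.0·0.01000 + 840.9·0.003000 + 93.87·0.5710 = 80.83 g
The glass mass, total less LOI, = 1377 − 80.83 = 1296 g (the oxide masses sum to this)
each wt % is 100 × oxide ÷ glass

Glass mass = 1296 g (batch 1377 − LOI 80.83).
Composition: ZnO 7.483%, SiO2 37.60%, Na2O 3.107%, CaO 33.47%, ZrO2 8.325%, TiO2 10.01%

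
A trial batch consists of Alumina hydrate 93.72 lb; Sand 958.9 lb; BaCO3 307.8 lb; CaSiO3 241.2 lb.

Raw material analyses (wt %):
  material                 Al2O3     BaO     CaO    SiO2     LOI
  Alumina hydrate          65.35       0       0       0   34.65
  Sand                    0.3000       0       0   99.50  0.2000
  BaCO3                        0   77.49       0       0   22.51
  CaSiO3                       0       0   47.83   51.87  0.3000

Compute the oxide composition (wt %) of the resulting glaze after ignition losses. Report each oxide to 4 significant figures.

Glass mass = 1497 lb (batch 1602 − LOI 104.4).
Composition: Al2O3 4.283%, BaO 15.93%, CaO 7.705%, SiO2 72.08%

The intermediate values are printed with 4-significant-figure rounding between the steps — all internal work holds exact precision at all times; a single rounding produces each reported figure. Derived quantities are computed starting from the weights for 1497 lb of glass in exact precision (the yield, totals, four oxide percentages, ignition loss, glass mass), exactly as printed in problem or answer.
What the batch supplies per oxide:
  Al2O3: 93.72·0.6535 + 958.9·0.003000 = 64.12 lb
  BaO: 307.8·0.7749 = 238.5 lb
  CaO: 241.2·0.4783 = 115.4 lb
  SiO2: 958.9·0.9950 + 241.2·0.5187 = 1079 lb
LOI: 93.72·0.3465 + 958.9·0.002000 + 307.8·0.2251 + 241.2·0.003000 = 104.4 lb
The glass mass, total less LOI, = 1602 − 104.4 = 1497 lb (matching Σ of the oxides)
wt %: oxide over glass, times 100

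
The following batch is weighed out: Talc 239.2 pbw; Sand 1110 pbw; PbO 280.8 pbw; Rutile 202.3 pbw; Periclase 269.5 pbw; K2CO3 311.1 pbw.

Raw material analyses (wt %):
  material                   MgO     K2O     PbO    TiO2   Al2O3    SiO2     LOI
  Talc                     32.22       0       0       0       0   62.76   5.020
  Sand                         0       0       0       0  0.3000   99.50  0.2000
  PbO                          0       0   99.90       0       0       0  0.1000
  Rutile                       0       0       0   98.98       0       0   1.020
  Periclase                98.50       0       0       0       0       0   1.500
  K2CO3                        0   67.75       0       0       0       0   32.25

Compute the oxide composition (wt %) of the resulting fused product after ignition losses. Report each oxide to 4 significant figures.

Mid-chain values are displayed rounded off to 4 significant figures across the worked steps — every computation runs at exact precision from start to finish. A single rounding yields each reported figure. Derived quantities (yield, the six compositions, LOI, net glass mass, totals) are computed at exact precision from the weighed amounts on 2292 pbw of glass, as quoted within the problem or the answer.
Oxide-by-oxide delivered mass:
  MgO: 239.2·0.3222 + 269.5·0.9850 = 342.5 pbw
  K2O: 311.1·0.6775 = 210.8 pbw
  PbO: 280.8·0.9990 = 280.5 pbw
  TiO2: 202.3·0.9898 = 200.2 pbw
  Al2O3: 1110·0.003000 = 3.330 pbw
  SiO2: 239.2·0.6276 + 1110·0.9950 = 1255 pbw
LOI: 239.2·0.05020 + 1110·0.002000 + 280.8·0.001000 + 202.3·0.01020 + 269.5·0.01500 + 311.1·0.3225 = 120.9 pbw
batch − LOI leaves glass = 2413 − 120.9 = 2292 pbw (equal to the oxide-mass sum)
each oxide over glass, ×100, is wt %

Glass mass = 2292 pbw (batch 2413 − LOI 120.9).
Composition: MgO 14.94%, K2O 9.196%, PbO 12.24%, TiO2 8.736%, Al2O3 0.1453%, SiO2 54.74%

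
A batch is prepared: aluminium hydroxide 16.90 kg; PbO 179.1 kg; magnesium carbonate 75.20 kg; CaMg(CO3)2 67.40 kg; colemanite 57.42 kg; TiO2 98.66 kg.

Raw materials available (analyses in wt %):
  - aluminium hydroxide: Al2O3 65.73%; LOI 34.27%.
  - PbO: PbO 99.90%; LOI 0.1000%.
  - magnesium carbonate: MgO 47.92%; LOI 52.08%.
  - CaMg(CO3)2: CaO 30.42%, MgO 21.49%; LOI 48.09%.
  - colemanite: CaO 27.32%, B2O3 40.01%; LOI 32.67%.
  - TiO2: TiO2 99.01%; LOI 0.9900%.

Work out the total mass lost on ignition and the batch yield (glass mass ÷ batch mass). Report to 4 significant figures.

All arithmetic runs at exact precision at all times. Working values appear (rounded to 4 significant figures) within the worked lines. Each reported result is rounded a single time; all derived quantities, including the totals, six oxide percentages, glass mass, yield, ignition loss, are rebuilt from the weighed amounts on 397.4 kg of glass at full precision as written in the question or the answer.
Per-material ignition loss:
  aluminium hydroxide: 16.90 × 0.3427 = 5.792 kg
  PbO: 179.1 × 0.001000 = 0.1791 kg
  magnesium carbonate: 75.20 × 0.5208 = 39.16 kg
  CaMg(CO3)2: 67.40 × 0.4809 = 32.41 kg
  colemanite: 57.42 × 0.3267 = 18.76 kg
  TiO2: 98.66 × 0.009900 = 0.9767 kg
Total LOI = 97.28 kg
Glass = batch − LOI = 494.7 − 97.28 = 397.4 kg

LOI loss = 97.28 kg; glass = 397.4 kg; yield = 80.33%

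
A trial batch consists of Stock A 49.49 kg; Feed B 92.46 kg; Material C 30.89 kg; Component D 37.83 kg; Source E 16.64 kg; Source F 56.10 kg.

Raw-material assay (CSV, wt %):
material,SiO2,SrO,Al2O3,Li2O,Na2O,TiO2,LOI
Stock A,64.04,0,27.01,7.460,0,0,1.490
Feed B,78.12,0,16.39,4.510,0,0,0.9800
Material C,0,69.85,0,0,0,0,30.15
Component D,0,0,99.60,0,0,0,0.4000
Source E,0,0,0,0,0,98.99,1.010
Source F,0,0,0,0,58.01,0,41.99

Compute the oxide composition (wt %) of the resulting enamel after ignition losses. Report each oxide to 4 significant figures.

The whole derivation runs at exact precision at each step — in-progress results are displayed rounded to 4 significant figures within the worked lines — every reported value takes a single rounding — all derived quantities (the yield, six oxide percentages, ignition loss, glass mass, the totals) are carried at exact precision starting from the weights on 248.6 kg of glass as they appear in either problem or answer.
Oxide masses out of the charge:
  SiO2: 49.49·0.6404 + 92.46·0.7812 = 103.9 kg
  SrO: 30.89·0.6985 = 21.58 kg
  Al2O3: 49.49·0.2701 + 92.46·0.1639 + 37.83·0.9960 = 66.20 kg
  Li2O: 49.49·0.07460 + 92.46·0.04510 = 7.862 kg
  Na2O: 56.10·0.5801 = 32.54 kg
  TiO2: 16.64·0.9899 = 16.47 kg
LOI: 49.49·0.01490 + 92.46·0.009800 + 30.89·0.3015 + 37.83·0.004000 + 16.64·0.01010 + 56.10·0.4199 = 34.83 kg
Net of LOI, the glass mass = 283.4 − 34.83 = 248.6 kg (matching Σ of the oxides)
wt % = oxide mass / glass mass × 100

Glass mass = 248.6 kg (batch 283.4 − LOI 34.83).
Composition: SiO2 41.81%, SrO 8.680%, Al2O3 26.63%, Li2O 3.163%, Na2O 13.09%, TiO2 6.626%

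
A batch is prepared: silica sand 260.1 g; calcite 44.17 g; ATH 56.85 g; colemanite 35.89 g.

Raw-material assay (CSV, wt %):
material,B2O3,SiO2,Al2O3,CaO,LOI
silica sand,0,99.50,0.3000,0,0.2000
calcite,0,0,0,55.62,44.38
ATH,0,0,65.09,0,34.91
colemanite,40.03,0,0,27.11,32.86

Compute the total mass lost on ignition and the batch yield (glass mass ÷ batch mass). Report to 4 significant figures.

LOI loss = 51.76 g; glass = 345.2 g; yield = 86.96%

In-progress results are printed rounded to 4 significant digits within the worked lines; full float precision is maintained through every step. Each reported result takes just one rounding; the derived quantities are recomputed in full float precision (yield, totals, glass mass, ignition loss, the four compositions) from the weighed amounts on 345.2 g of glass precisely as stated by the question or the answer.
Ignition loss by material:
  silica sand: 260.1 × 0.002000 = 0.5202 g
  calcite: 44.17 × 0.4438 = 19.60 g
  ATH: 56.85 × 0.3491 = 19.85 g
  colemanite: 35.89 × 0.3286 = 11.79 g
Total LOI = 51.76 g
Glass = batch − LOI = 397.0 − 51.76 = 345.2 g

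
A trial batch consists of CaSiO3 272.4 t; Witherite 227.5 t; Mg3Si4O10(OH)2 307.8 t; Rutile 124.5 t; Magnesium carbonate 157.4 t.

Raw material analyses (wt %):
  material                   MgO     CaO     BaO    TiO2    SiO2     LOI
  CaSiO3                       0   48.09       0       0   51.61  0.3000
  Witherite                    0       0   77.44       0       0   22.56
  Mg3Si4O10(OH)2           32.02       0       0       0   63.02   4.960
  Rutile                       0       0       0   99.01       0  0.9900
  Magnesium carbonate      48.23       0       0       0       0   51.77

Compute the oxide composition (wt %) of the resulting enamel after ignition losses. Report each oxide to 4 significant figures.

The working math runs at exact precision at each step — the intermediate values appear rounded to 4 significant figures at each printed step. Each reported number is rounded exactly once; the derived quantities are computed starting from the weights per 939.5 t of glass at full float precision (net glass mass, totals, five oxide percentages, yield, ignition loss) as quoted within the problem or answer text.
Oxide masses out of the charge:
  MgO: 307.8·0.3202 + 157.4·0.4823 = 174.5 t
  CaO: 272.4·0.4809 = 131.0 t
  BaO: 227.5·0.7744 = 176.2 t
  TiO2: 124.5·0.9901 = 123.3 t
  SiO2: 272.4·0.5161 + 307.8·0.6302 = 334.6 t
LOI: 272.4·0.003000 + 227.5·0.2256 + 307.8·0.04960 + 124.5·0.009900 + 157.4·0.5177 = 150.1 t
Glass = total batch minus LOI = 1090 − 150.1 = 939.5 t (matching Σ of the oxides)
wt % = oxide mass / glass mass × 100

Glass mass = 939.5 t (batch 1090 − LOI 150.1).
Composition: MgO 18.57%, CaO 13.94%, BaO 18.75%, TiO2 13.12%, SiO2 35.61%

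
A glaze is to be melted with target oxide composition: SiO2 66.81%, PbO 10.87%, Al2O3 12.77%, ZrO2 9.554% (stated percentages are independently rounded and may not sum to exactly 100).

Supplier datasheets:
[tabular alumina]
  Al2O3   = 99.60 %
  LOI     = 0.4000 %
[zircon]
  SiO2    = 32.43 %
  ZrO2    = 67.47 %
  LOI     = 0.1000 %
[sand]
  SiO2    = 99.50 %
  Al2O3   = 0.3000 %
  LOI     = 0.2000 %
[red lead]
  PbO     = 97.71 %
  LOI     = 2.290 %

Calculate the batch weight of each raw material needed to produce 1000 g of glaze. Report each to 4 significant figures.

Batch per 1000 g glaze:
  tabular alumina: 126.3 g
  zircon: 141.6 g
  sand: 625.3 g
  red lead: 111.2 g
Total batch = 1004 g; LOI loss = 4.444 g; yield = 99.56%

Values along the way are printed (rounded to 4 significant digits) on the page; each numeric step carries exact precision at all times. Each reported result receives exactly one rounding. All derived quantities, which include ignition loss, totals, yield, glass mass, four oxide percentages, are rebuilt in full precision, exactly as shown in the question or the answer, using the weight values for 1000 g of glass.
Oxide mass targets, per 1000 g glaze:
  SiO2: 66.81% × 1000 = 668.1 g
  PbO: 10.87% × 1000 = 108.7 g
  Al2O3: 12.77% × 1000 = 127.7 g
  ZrO2: 9.554% × 1000 = 95.54 g
Verifying the oxide balance using the reported weights, at the basis given (oxide sums agree with the targets exact up to rounding of places):
  SiO2: 141.6·0.3243 + 625.3·0.9950 = 668.1 g (target 668.1 g)
  PbO: 111.2·0.9771 = 108.7 g (target 108.7 g)
  Al2O3: 126.3·0.9960 + 625.3·0.003000 = 127.7 g (target 127.7 g)
  ZrO2: 141.6·0.6747 = 95.54 g (target 95.54 g)
Glass mass check: the batch minus its LOI: 1000 g (per-oxide target masses sum to 1000 g; basis as stated: 1000 g — rounding explains the deltas).
Summing the batch: Σ batch = 1004 g; LOI removed, Σ of batch·LOI: 4.444 g; yield, glass over the total, = 99.56%.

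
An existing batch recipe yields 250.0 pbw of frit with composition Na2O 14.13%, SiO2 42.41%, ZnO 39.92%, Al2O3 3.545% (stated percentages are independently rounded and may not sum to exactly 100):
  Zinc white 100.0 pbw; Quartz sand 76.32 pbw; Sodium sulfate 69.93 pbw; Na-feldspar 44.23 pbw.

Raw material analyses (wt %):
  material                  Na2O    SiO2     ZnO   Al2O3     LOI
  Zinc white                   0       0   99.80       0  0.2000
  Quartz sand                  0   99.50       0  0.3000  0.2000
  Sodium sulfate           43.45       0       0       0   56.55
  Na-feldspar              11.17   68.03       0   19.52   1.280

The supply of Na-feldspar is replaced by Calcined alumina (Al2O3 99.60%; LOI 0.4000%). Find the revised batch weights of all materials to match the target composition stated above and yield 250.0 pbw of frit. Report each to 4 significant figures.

Revised batch per 250.0 pbw frit:
  Zinc white: 100.0 pbw
  Quartz sand: 106.6 pbw
  Sodium sulfate: 81.30 pbw
  Calcined alumina: 8.577 pbw
Total batch = 296.5 pbw; LOI loss = 46.42 pbw

Intermediates are shown, rounded to 4 significant figures, when written out. The whole derivation keeps exact precision in every operation — every reported result is rounded once only — all derived quantities, including the four compositions, totals, LOI, net glass mass, yield, are re-derived using the weight values per 250.0 pbw of glass in full precision as written in problem or answer.
The oxide mass targets at 250.0 pbw frit:
  Na2O: 14.13% × 250.0 = 35.33 pbw
  SiO2: 42.41% × 250.0 = 106.0 pbw
  ZnO: 39.92% × 250.0 = 99.80 pbw
  Al2O3: 3.545% × 250.0 = 8.862 pbw
Mass-balance tally per oxide given the weights on record, versus the basis set out (each sum matches its target mass exact up to rounding of places):
  Na2O: 81.30·0.4345 = 35.32 pbw (target 35.33 pbw)
  SiO2: 106.6·0.9950 = 106.1 pbw (target 106.0 pbw)
  ZnO: 100.0·0.9980 = 99.80 pbw (target 99.80 pbw)
  Al2O3: 106.6·0.003000 + 8.577·0.9960 = 8.862 pbw (target 8.862 pbw)
Auditing the glass mass value: net batch after ignition = 250.1 pbw (oxide target masses add up to 250.0 pbw; stated basis 250.0 pbw — gaps are rounding artifacts).
Whole-batch sum: Σ batch = 296.5 pbw; the LOI term Σ batch·LOI equals 46.42 pbw; glass ÷ batch gives a yield of 84.34%.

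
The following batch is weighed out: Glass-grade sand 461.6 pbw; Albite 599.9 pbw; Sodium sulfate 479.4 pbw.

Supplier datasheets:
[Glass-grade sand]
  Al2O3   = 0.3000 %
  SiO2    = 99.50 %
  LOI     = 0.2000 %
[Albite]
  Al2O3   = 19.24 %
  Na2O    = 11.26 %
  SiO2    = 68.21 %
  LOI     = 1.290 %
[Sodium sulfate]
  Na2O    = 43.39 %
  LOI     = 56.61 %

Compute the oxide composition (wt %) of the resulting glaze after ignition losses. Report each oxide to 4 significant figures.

Glass mass = 1261 pbw (batch 1541 − LOI 280.1).
Composition: Al2O3 9.264%, Na2O 21.86%, SiO2 68.88%

Rounding to four significant digits applies to every working value as printed. All internal work keeps exact precision all the way through; each reported result sees exactly one rounding — derived quantities (LOI, the yield, net glass mass, the totals, three oxide percentages) are computed in full precision starting from the weights at 1261 pbw of glass exactly as shown in the question or the answer.
Delivered oxide masses:
  Al2O3: 461.6·0.003000 + 599.9·0.1924 = 116.8 pbw
  Na2O: 599.9·0.1126 + 479.4·0.4339 = 275.6 pbw
  SiO2: 461.6·0.9950 + 599.9·0.6821 = 868.5 pbw
LOI: 461.6·0.002000 + 599.9·0.01290 + 479.4·0.5661 = 280.1 pbw
batch − LOI leaves glass = 1541 − 280.1 = 1261 pbw (consistent with Σ oxide mass)
percent share: oxide ÷ glass, ×100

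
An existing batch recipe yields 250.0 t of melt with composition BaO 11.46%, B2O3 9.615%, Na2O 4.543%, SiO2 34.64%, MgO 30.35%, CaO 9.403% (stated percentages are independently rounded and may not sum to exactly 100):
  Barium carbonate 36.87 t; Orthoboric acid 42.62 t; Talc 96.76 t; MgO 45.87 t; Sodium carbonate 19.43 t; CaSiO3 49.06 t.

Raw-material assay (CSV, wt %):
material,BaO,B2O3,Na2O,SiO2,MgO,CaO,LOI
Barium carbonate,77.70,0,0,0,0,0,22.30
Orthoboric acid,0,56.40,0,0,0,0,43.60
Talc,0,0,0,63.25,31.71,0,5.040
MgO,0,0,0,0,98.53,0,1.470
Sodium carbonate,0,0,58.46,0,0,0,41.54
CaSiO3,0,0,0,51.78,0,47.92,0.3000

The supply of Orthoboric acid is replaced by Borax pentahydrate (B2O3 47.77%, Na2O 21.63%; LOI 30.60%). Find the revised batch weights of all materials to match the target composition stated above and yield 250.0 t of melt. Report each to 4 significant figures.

All arithmetic keeps exact precision through the solve; the intermediate values appear rounded to 4 significant figures in the printout; a single rounding yields every reported number; the derived quantities (the six compositions, glass mass, ignition loss, yield, the totals) are re-derived starting from the weights for 250.0 t of glass in full precision, as set out in the problem or the answer.
Per-oxide target masses for 250.0 t melt:
  BaO: 11.46% × 250.0 = 28.65 t
  B2O3: 9.615% × 250.0 = 24.04 t
  Na2O: 4.543% × 250.0 = 11.36 t
  SiO2: 34.64% × 250.0 = 86.60 t
  MgO: 30.35% × 250.0 = 75.88 t
  CaO: 9.403% × 250.0 = 23.51 t
Mass-balance tally per oxide working from each reported weight, at the basis given (target by target, the sums agree once rounding is allowed for):
  BaO: 36.87·0.7770 = 28.65 t (target 28.65 t)
  B2O3: 50.32·0.4777 = 24.04 t (target 24.04 t)
  Na2O: 50.32·0.2163 + 0.8099·0.5846 = 11.36 t (target 11.36 t)
  SiO2: 96.76·0.6325 + 49.06·0.5178 = 86.60 t (target 86.60 t)
  MgO: 96.76·0.3171 + 45.87·0.9853 = 75.88 t (target 75.88 t)
  CaO: 49.06·0.4792 = 23.51 t (target 23.51 t)
Glass mass check: total charge less LOI = 250.0 t (summing oxide targets gives 250.0 t; versus the stated basis of 250.0 t — deltas are rounding alone).
Summing the batch: Σ batch = 279.7 t; loss to ignition Σ batch·LOI = 29.65 t; yield: glass divided by total = 89.40%.

Revised batch per 250.0 t melt:
  Barium carbonate: 36.87 t
  Borax pentahydrate: 50.32 t
  Talc: 96.76 t
  MgO: 45.87 t
  Sodium carbonate: 0.8099 t
  CaSiO3: 49.06 t
Total batch = 279.7 t; LOI loss = 29.65 t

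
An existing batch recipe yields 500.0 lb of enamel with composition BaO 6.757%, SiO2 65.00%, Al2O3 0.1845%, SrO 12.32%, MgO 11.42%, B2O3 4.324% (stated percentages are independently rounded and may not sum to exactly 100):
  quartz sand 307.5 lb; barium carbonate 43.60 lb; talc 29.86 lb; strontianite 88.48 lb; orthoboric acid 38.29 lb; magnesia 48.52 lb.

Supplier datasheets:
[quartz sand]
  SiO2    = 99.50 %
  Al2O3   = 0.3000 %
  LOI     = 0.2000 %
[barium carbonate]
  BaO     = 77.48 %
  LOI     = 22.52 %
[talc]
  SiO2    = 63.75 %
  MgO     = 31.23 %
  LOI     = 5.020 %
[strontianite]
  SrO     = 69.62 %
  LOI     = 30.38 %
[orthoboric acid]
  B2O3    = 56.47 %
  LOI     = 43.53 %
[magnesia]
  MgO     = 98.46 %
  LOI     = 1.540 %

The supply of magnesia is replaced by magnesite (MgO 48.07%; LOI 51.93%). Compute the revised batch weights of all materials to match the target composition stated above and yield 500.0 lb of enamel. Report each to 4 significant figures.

Intermediates are shown, rounded to 4 significant digits, as written; all arithmetic carries exact precision through every step. A single rounding yields every reported result — the derived quantities (glass mass, six oxide percentages, ignition loss, totals, yield) are recomputed using the weight values for 500.0 lb of glass at full float precision as quoted within the problem or the answer.
Per-oxide target masses for 500.0 lb enamel:
  BaO: 6.757% × 500.0 = 33.78 lb
  SiO2: 65.00% × 500.0 = 325.0 lb
  Al2O3: 0.1845% × 500.0 = 0.9225 lb
  SrO: 12.32% × 500.0 = 61.60 lb
  MgO: 11.42% × 500.0 = 57.10 lb
  B2O3: 4.324% × 500.0 = 21.62 lb
Per-oxide balance check using the reported weights, versus the basis set out (sums match the target masses up to rounding of the answer):
  BaO: 43.60·0.7748 = 33.78 lb (target 33.78 lb)
  SiO2: 307.5·0.9950 + 29.86·0.6375 = 325.0 lb (target 325.0 lb)
  Al2O3: 307.5·0.003000 = 0.9225 lb (target 0.9225 lb)
  SrO: 88.48·0.6962 = 61.60 lb (target 61.60 lb)
  MgO: 29.86·0.3123 + 99.38·0.4807 = 57.10 lb (target 57.10 lb)
  B2O3: 38.29·0.5647 = 21.62 lb (target 21.62 lb)
The glass-mass cross-check: batch Σ − ignition loss = 500.0 lb (per-oxide target masses sum to 500.0 lb; stated basis 500.0 lb — deltas are rounding alone).
Batch grand total — Σ batch = 607.1 lb; loss to ignition Σ batch·LOI = 107.1 lb; yield, glass over the total, = 82.36%.

Revised batch per 500.0 lb enamel:
  quartz sand: 307.5 lb
  barium carbonate: 43.60 lb
  talc: 29.86 lb
  strontianite: 88.48 lb
  orthoboric acid: 38.29 lb
  magnesite: 99.38 lb
Total batch = 607.1 lb; LOI loss = 107.1 lb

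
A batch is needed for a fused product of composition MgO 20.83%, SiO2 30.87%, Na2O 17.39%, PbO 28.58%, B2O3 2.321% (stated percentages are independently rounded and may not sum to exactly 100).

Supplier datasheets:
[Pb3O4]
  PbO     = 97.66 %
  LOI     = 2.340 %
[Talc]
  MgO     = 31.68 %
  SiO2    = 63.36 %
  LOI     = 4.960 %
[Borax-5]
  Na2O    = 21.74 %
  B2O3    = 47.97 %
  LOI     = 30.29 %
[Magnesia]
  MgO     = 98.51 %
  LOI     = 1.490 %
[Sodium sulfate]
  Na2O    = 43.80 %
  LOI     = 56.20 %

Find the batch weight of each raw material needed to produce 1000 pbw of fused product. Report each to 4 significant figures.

Rounding to four significant digits governs every working value as printed. All arithmetic carries full precision in all steps — every reported figure includes exactly one rounding; all derived quantities are computed at full precision (the totals, yield, glass mass, ignition loss, five oxide percentages) using the weight values at 1000 pbw of glass, as written in question or answer.
The oxide mass targets at 1000 pbw fused product:
  MgO: 20.83% × 1000 = 208.3 pbw
  SiO2: 30.87% × 1000 = 308.7 pbw
  Na2O: 17.39% × 1000 = 173.9 pbw
  PbO: 28.58% × 1000 = 285.8 pbw
  B2O3: 2.321% × 1000 = 23.21 pbw
Oxide-by-oxide audit with the batch weights as given, per the basis as stated (each sum matches its target mass inside rounding margins):
  MgO: 487.2·0.3168 + 54.77·0.9851 = 208.3 pbw (target 208.3 pbw)
  SiO2: 487.2·0.6336 = 308.7 pbw (target 308.7 pbw)
  Na2O: 48.38·0.2174 + 373.0·0.4380 = 173.9 pbw (target 173.9 pbw)
  PbO: 292.6·0.9766 = 285.8 pbw (target 285.8 pbw)
  B2O3: 48.38·0.4797 = 23.21 pbw (target 23.21 pbw)
Glass mass check: net batch after ignition = 999.8 pbw (targets for the oxides total 999.9 pbw; with the basis standing at 1000 pbw — any gap is answer rounding).
Total batch = Σ batch = 1256 pbw; Σ batch·LOI gives LOI loss = 256.1 pbw; the yield ratio, glass ÷ batch: 79.61%.

Batch per 1000 pbw fused product:
  Pb3O4: 292.6 pbw
  Talc: 487.2 pbw
  Borax-5: 48.38 pbw
  Magnesia: 54.77 pbw
  Sodium sulfate: 373.0 pbw
Total batch = 1256 pbw; LOI loss = 256.1 pbw; yield = 79.61%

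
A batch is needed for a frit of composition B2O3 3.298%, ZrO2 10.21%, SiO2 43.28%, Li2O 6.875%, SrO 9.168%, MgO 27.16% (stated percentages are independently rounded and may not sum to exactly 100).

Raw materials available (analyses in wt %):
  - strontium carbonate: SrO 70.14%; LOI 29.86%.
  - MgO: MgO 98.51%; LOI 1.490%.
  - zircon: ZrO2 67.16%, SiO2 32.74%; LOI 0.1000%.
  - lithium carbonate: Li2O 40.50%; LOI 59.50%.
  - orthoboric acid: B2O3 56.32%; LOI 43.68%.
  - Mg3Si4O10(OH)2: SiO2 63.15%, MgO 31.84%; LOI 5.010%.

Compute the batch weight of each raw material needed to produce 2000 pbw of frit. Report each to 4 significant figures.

Batch per 2000 pbw frit:
  strontium carbonate: 261.4 pbw
  MgO: 159.3 pbw
  zircon: 304.1 pbw
  lithium carbonate: 339.5 pbw
  orthoboric acid: 117.1 pbw
  Mg3Si4O10(OH)2: 1213 pbw
Total batch = 2394 pbw; LOI loss = 394.7 pbw; yield = 83.52%

The whole derivation keeps full precision end to end; values along the way are printed (rounded to four significant figures) across the worked steps — each reported number takes exactly one rounding. All derived quantities (LOI, totals, yield, the six compositions, net glass mass) are carried at exact precision starting from the weights on 2000 pbw of glass precisely as stated by problem or answer.
Target masses of each oxide per 2000 pbw frit:
  B2O3: 3.298% × 2000 = 65.96 pbw
  ZrO2: 10.21% × 2000 = 204.2 pbw
  SiO2: 43.28% × 2000 = 865.6 pbw
  Li2O: 6.875% × 2000 = 137.5 pbw
  SrO: 9.168% × 2000 = 183.4 pbw
  MgO: 27.16% × 2000 = 543.2 pbw
Sums-versus-targets review with the batch weights as given, under the basis named above (oxide sums agree with the targets up to rounding of the answer):
  B2O3: 117.1·0.5632 = 65.95 pbw (target 65.96 pbw)
  ZrO2: 304.1·0.6716 = 204.2 pbw (target 204.2 pbw)
  SiO2: 304.1·0.3274 + 1213·0.6315 = 865.6 pbw (target 865.6 pbw)
  Li2O: 339.5·0.4050 = 137.5 pbw (target 137.5 pbw)
  SrO: 261.4·0.7014 = 183.3 pbw (target 183.4 pbw)
  MgO: 159.3·0.9851 + 1213·0.3184 = 543.1 pbw (target 543.2 pbw)
Consistency of the glass mass: batch Σ − ignition loss = 2000 pbw (per-oxide target masses sum to 2000 pbw; versus the stated basis of 2000 pbw — any gap is answer rounding).
Batch total: Σ batch = 2394 pbw; Σ batch·LOI gives LOI loss = 394.7 pbw; yield, glass over the total, = 83.52%.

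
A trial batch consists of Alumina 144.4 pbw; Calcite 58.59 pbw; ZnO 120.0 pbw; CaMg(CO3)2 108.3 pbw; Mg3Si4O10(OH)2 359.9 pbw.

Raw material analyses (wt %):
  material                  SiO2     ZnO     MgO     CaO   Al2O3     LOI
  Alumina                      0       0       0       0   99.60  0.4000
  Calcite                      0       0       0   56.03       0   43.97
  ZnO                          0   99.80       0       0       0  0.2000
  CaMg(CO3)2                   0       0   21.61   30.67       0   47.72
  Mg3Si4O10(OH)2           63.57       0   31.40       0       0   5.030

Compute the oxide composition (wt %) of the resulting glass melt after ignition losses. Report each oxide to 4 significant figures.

Mid-chain values are displayed, with 4-significant-digit rounding, between the steps — all arithmetic runs at full float precision throughout; each reported number sees exactly one rounding. The derived quantities are re-derived at full precision (yield, the five compositions, ignition loss, glass mass, the totals) from the batch weights at 694.8 pbw of glass, as written in either problem or answer.
What the batch supplies per oxide:
  SiO2: 359.9·0.6357 = 228.8 pbw
  ZnO: 120.0·0.9980 = 119.8 pbw
  MgO: 108.3·0.2161 + 359.9·0.3140 = 136.4 pbw
  CaO: 58.59·0.5603 + 108.3·0.3067 = 66.04 pbw
  Al2O3: 144.4·0.9960 = 143.8 pbw
LOI: 144.4·0.004000 + 58.59·0.4397 + 120.0·0.002000 + 108.3·0.4772 + 359.9·0.05030 = 96.36 pbw
Resulting glass, batch − LOI: 791.2 − 96.36 = 694.8 pbw (= Σ oxide masses)
each oxide over glass, ×100, is wt %

Glass mass = 694.8 pbw (batch 791.2 − LOI 96.36).
Composition: SiO2 32.93%, ZnO 17.24%, MgO 19.63%, CaO 9.505%, Al2O3 20.70%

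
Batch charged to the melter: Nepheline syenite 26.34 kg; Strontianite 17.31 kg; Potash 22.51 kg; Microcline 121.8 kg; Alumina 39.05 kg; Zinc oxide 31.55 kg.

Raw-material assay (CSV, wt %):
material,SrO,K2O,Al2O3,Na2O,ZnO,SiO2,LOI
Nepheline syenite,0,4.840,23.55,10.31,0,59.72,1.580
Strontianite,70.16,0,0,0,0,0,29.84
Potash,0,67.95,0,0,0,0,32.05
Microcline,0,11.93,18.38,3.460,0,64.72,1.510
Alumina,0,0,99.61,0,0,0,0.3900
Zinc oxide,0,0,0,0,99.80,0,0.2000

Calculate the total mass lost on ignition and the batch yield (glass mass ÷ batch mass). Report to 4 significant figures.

LOI loss = 14.85 kg; glass = 243.7 kg; yield = 94.26%

Values along the way appear (rounded to 4 significant digits) when written out. All internal work holds full precision in every operation. Every reported number carries a single rounding. The derived quantities, which include six oxide percentages, the totals, glass mass, ignition loss, yield, are recomputed in exact precision, as quoted within the question or the answer, starting from the weights on 243.7 kg of glass.
Material-by-material LOI:
  Nepheline syenite: 26.34 × 0.01580 = 0.4162 kg
  Strontianite: 17.31 × 0.2984 = 5.165 kg
  Potash: 22.51 × 0.3205 = 7.214 kg
  Microcline: 121.8 × 0.01510 = 1.839 kg
  Alumina: 39.05 × 0.003900 = 0.1523 kg
  Zinc oxide: 31.55 × 0.002000 = 0.06310 kg
Total LOI = 14.85 kg
Glass = batch − LOI = 258.6 − 14.85 = 243.7 kg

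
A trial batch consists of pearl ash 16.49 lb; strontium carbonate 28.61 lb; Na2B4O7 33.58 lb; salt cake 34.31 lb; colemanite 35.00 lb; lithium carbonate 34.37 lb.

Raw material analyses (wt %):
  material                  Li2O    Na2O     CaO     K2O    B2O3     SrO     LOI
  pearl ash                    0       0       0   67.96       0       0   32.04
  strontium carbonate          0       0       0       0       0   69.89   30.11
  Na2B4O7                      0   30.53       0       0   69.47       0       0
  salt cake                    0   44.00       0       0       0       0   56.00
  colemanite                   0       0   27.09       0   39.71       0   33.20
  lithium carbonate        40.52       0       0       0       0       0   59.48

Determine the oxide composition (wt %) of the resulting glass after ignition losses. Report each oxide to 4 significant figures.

Glass mass = 117.2 lb (batch 182.4 − LOI 65.17).
Composition: Li2O 11.88%, Na2O 21.63%, CaO 8.091%, K2O 9.563%, B2O3 31.77%, SrO 17.06%

Intermediates are shown rounded off to 4 significant digits as written. Exact precision is carried through every step — every reported figure carries a single rounding. Derived quantities are rebuilt from the weighed amounts for 117.2 lb of glass at exact precision (net glass mass, the yield, ignition loss, the totals, six oxide percentages), exactly as printed in the problem or answer text.
Oxide masses out of the charge:
  Li2O: 34.37·0.4052 = 13.93 lb
  Na2O: 33.58·0.3053 + 34.31·0.4400 = 25.35 lb
  CaO: 35.00·0.2709 = 9.481 lb
  K2O: 16.49·0.6796 = 11.21 lb
  B2O3: 33.58·0.6947 + 35.00·0.3971 = 37.23 lb
  SrO: 28.61·0.6989 = 20.00 lb
LOI: 16.49·0.3204 + 28.61·0.3011 + 34.31·0.5600 + 35.00·0.3320 + 34.37·0.5948 = 65.17 lb
Glass mass = batch − LOI = 182.4 − 65.17 = 117.2 lb (the oxide masses sum to this)
wt % = 100 × oxide mass / glass mass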